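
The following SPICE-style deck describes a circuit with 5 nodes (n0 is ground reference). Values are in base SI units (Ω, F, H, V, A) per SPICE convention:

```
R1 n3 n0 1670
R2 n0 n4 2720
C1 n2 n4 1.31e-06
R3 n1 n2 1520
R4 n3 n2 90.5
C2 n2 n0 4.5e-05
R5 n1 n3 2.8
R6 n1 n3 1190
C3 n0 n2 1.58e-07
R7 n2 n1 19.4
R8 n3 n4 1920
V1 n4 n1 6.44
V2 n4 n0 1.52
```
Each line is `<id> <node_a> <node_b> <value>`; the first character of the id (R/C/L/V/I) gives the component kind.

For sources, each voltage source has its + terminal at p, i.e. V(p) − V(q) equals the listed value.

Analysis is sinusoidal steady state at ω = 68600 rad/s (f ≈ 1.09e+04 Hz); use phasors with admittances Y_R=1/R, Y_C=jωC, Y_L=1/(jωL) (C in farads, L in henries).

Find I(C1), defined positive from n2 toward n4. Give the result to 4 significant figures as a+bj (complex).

Element admittances at ω=68600 rad/s:
  Y(R1) = 0.0005988+0.000j S between n3,n0
  Y(R2) = 0.0003676+0.000j S between n0,n4
  Y(C1) = 0.000+0.08987j S between n2,n4
  Y(R3) = 0.0006579+0.000j S between n1,n2
  Y(R4) = 0.01105+0.000j S between n3,n2
  Y(C2) = 0.000+3.087j S between n2,n0
  Y(R5) = 0.3571+0.000j S between n1,n3
  Y(R6) = 0.0008403+0.000j S between n1,n3
  Y(C3) = 0.000+0.01084j S between n0,n2
  Y(R7) = 0.05155+0.000j S between n2,n1
  Y(R8) = 0.0005208+0.000j S between n3,n4
  V1: constraint V(n4)−V(n1) = 6.44
  V2: constraint V(n4)−V(n0) = 1.52
Assemble and solve the 6×6 MNA system:
  V(n1)=-4.920+0.000j  V(n2)=0.04092+0.09787j  V(n3)=-4.755+0.002922j  V(n4)=1.520+0.000j
  i(V1)=-0.3181-0.006155j  i(V2)=0.3055-0.1268j

-0.008795-0.1329j A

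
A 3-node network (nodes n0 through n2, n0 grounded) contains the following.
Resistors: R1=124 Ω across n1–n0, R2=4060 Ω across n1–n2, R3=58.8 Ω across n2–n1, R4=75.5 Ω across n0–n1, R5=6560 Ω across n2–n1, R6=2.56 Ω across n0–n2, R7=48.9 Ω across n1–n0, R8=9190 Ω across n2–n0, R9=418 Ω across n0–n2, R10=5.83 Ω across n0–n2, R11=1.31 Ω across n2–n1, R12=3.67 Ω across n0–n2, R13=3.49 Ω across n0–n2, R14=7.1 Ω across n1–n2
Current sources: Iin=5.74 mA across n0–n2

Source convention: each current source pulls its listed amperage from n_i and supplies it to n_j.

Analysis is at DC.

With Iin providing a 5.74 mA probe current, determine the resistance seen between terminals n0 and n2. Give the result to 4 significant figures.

MNA unknowns: 2 node voltages V₁..V_2
R1: Y=0.008065 on G[1,0]
R2: Y=0.0002463 on G[1,2]
R3: Y=0.01701 on G[2,1]
R4: Y=0.01325 on G[0,1]
R5: Y=0.0001524 on G[2,1]
R6: Y=0.3906 on G[0,2]
R7: Y=0.02045 on G[1,0]
R8: Y=0.0001088 on G[2,0]
R9: Y=0.002392 on G[0,2]
R10: Y=0.1715 on G[0,2]
R11: Y=0.7634 on G[2,1]
R12: Y=0.2725 on G[0,2]
R13: Y=0.2865 on G[0,2]
R14: Y=0.1408 on G[1,2]
Iin: z[0]−=0.00574, z[2]+=0.00574
solve → V1=0.004719, V2=0.004933

R_eq = 0.8594 Ω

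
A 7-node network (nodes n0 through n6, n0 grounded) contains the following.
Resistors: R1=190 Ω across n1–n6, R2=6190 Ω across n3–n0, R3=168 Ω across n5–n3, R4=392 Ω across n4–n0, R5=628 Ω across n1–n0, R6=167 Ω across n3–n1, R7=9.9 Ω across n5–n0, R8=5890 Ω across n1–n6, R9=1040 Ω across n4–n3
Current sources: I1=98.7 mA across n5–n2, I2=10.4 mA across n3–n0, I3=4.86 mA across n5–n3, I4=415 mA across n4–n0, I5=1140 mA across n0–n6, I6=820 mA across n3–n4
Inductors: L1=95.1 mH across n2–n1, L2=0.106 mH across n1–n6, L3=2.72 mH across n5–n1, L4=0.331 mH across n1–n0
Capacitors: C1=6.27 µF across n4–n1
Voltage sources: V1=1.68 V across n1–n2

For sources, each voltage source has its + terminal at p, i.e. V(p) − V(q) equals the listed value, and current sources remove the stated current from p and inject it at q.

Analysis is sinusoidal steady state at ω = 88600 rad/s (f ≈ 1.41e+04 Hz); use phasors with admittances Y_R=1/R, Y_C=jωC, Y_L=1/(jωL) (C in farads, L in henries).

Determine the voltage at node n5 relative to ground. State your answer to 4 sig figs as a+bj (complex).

Element admittances at ω=88600 rad/s:
  Y(R1) = 0.005263+0.000j S between n1,n6
  I1: injects 0.0987 A into n2 (from n5)
  Y(L1) = 0.000-0.0001187j S between n2,n1
  Y(C1) = 0.000+0.5555j S between n4,n1
  Y(R2) = 0.0001616+0.000j S between n3,n0
  Y(R3) = 0.005952+0.000j S between n5,n3
  Y(R4) = 0.002551+0.000j S between n4,n0
  I2: injects 0.0104 A into n0 (from n3)
  Y(R5) = 0.001592+0.000j S between n1,n0
  I3: injects 0.00486 A into n3 (from n5)
  I4: injects 0.415 A into n0 (from n4)
  Y(L2) = 0.000-0.1065j S between n1,n6
  Y(R6) = 0.005988+0.000j S between n3,n1
  Y(L3) = 0.000-0.004150j S between n5,n1
  Y(R7) = 0.1010+0.000j S between n5,n0
  Y(R8) = 0.0001698+0.000j S between n1,n6
  Y(R9) = 0.0009615+0.000j S between n4,n3
  Y(L4) = 0.000-0.03410j S between n1,n0
  I5: injects 1.14 A into n6 (from n0)
  I6: injects 0.82 A into n4 (from n3)
  V1: constraint V(n1)−V(n2) = 1.68
Assemble and solve the 7×7 MNA system:
  V(n1)=5.403+30.25j  V(n2)=3.723+30.25j  V(n3)=-61.82+16.31j  V(n4)=5.244+29.66j  V(n5)=-3.257+0.5718j  V(n6)=5.948+40.93j
  i(V1)=-0.09870+0.0001994j

-3.257+0.5718j V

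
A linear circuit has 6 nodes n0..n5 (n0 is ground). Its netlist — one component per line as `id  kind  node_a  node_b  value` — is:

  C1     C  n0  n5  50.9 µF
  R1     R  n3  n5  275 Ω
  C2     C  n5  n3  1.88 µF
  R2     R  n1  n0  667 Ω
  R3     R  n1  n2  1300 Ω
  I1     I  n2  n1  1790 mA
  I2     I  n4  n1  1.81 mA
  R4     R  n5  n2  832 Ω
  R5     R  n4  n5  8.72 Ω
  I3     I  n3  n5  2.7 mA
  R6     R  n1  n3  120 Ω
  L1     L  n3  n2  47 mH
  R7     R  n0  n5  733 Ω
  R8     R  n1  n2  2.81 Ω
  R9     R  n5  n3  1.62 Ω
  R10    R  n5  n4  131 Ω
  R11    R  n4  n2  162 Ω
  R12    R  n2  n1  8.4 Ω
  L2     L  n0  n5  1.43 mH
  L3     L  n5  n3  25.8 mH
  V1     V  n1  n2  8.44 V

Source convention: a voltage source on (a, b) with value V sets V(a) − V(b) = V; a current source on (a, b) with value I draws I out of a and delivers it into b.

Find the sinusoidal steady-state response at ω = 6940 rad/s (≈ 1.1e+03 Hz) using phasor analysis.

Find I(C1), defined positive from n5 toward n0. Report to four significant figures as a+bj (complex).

-0.008011+0.001679j A

Apply KCL at each of the 5 non-ground nodes and solve the resulting linear system.
Node n1: branches {R2, R3, I1, I2, R6, R8, R12, V1} → V_1 = 3.815-0.8209j
Node n2: branches {R3, I1, R4, L1, R8, R11, R12, V1} → V_2 = -4.625-0.8209j
Node n3: branches {R1, C2, I3, R6, L1, R9, L3} → V_3 = 0.04688+0.03377j
Node n4: branches {I2, R5, R10, R11} → V_4 = -0.2318-0.01785j
Node n5: branches {C1, R1, C2, R4, R5, I3, R7, R9, R10, L2, L3} → V_5 = 0.004752+0.02268j
Source currents: i(V1)=-2.260+0.008353j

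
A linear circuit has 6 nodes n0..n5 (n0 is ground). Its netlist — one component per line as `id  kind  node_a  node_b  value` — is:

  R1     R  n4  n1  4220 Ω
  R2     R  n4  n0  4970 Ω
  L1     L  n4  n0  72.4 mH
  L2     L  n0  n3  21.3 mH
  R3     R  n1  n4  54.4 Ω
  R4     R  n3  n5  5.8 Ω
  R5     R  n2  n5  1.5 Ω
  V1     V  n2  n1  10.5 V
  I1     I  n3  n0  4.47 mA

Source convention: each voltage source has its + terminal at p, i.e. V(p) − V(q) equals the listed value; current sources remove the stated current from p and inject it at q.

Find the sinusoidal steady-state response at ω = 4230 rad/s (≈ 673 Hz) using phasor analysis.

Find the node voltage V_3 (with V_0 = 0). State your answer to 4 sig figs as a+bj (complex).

Element admittances at ω=4230 rad/s:
  Y(R1) = 0.0002370+0.000j S between n4,n1
  Y(R2) = 0.0002012+0.000j S between n4,n0
  Y(L1) = 0.000-0.003265j S between n4,n0
  Y(L2) = 0.000-0.01110j S between n0,n3
  Y(R3) = 0.01838+0.000j S between n1,n4
  Y(R4) = 0.1724+0.000j S between n3,n5
  Y(R5) = 0.6667+0.000j S between n2,n5
  V1: constraint V(n2)−V(n1) = 10.5
  I1: injects 0.00447 A into n0 (from n3)
Assemble and solve the 6×6 MNA system:
  V(n1)=-8.173-0.03494j  V(n2)=2.327-0.03494j  V(n3)=2.282+0.1500j  V(n4)=-7.843-1.395j  V(n5)=2.318+0.003053j
  i(V1)=-0.006134+0.02533j

2.282+0.1500j V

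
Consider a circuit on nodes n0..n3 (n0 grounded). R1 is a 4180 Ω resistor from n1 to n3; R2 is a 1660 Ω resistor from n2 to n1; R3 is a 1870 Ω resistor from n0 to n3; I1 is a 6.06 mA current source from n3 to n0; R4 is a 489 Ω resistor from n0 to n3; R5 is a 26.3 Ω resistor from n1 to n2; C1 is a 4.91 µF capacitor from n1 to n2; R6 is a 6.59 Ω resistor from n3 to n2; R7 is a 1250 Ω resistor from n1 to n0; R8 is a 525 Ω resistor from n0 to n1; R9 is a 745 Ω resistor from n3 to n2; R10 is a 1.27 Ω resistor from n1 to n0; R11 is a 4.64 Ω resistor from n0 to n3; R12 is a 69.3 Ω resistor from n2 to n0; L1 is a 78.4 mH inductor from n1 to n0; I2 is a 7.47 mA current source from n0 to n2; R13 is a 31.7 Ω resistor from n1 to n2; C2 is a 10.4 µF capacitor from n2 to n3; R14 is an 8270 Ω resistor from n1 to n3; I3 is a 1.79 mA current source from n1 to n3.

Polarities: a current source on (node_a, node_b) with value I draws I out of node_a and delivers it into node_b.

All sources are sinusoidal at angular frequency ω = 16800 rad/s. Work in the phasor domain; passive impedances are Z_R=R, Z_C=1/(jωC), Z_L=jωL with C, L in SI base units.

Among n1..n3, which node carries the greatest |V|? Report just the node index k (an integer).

2

Apply KCL at each of the 3 non-ground nodes and solve the resulting linear system.
Node n1: branches {R1, R2, R5, C1, R7, R8, R10, L1, R13, R14, I3} → V_1 = 0.0007644+0.0002438j
Node n2: branches {R2, R5, C1, R6, R9, R12, I2, R13, C2} → V_2 = 0.01644-0.01544j
Node n3: branches {R1, R3, I1, R4, R6, R9, R11, C2, R14, I3} → V_3 = 0.002608+0.0001410j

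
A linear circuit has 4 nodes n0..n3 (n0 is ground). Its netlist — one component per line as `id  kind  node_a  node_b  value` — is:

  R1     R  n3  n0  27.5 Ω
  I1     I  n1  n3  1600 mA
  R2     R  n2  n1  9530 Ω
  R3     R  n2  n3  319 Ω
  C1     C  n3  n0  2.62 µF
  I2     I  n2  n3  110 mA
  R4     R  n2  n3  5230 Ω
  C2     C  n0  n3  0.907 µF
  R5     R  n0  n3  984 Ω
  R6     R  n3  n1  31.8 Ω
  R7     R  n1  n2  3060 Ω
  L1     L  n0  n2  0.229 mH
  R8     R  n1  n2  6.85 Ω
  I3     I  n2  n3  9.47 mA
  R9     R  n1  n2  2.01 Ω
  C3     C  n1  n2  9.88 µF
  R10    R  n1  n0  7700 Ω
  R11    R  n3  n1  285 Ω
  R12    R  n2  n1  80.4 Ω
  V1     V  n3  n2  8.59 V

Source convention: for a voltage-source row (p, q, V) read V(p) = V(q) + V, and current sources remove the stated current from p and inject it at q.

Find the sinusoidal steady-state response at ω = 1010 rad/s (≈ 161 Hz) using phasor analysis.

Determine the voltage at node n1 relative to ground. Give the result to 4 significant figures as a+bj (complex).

Element admittances at ω=1010 rad/s:
  Y(R1) = 0.03636+0.000j S between n3,n0
  I1: injects 1.6 A into n3 (from n1)
  Y(R2) = 0.0001049+0.000j S between n2,n1
  Y(R3) = 0.003135+0.000j S between n2,n3
  Y(C1) = 0.000+0.002646j S between n3,n0
  I2: injects 0.11 A into n3 (from n2)
  Y(R4) = 0.0001912+0.000j S between n2,n3
  Y(C2) = 0.000+0.0009161j S between n0,n3
  Y(R5) = 0.001016+0.000j S between n0,n3
  Y(R6) = 0.03145+0.000j S between n3,n1
  Y(R7) = 0.0003268+0.000j S between n1,n2
  Y(L1) = 0.000-4.324j S between n0,n2
  Y(R8) = 0.1460+0.000j S between n1,n2
  I3: injects 0.00947 A into n3 (from n2)
  Y(R9) = 0.4975+0.000j S between n1,n2
  Y(C3) = 0.000+0.009979j S between n1,n2
  Y(R10) = 0.0001299+0.000j S between n1,n0
  Y(R11) = 0.003509+0.000j S between n3,n1
  Y(R12) = 0.01244+0.000j S between n2,n1
  V1: constraint V(n3)−V(n2) = 8.59
Assemble and solve the 4×4 MNA system:
  V(n1)=-1.873-0.04719j  V(n2)=0.006439-0.07433j  V(n3)=8.596-0.07433j
  i(V1)=1.003-0.02690j

-1.873-0.04719j V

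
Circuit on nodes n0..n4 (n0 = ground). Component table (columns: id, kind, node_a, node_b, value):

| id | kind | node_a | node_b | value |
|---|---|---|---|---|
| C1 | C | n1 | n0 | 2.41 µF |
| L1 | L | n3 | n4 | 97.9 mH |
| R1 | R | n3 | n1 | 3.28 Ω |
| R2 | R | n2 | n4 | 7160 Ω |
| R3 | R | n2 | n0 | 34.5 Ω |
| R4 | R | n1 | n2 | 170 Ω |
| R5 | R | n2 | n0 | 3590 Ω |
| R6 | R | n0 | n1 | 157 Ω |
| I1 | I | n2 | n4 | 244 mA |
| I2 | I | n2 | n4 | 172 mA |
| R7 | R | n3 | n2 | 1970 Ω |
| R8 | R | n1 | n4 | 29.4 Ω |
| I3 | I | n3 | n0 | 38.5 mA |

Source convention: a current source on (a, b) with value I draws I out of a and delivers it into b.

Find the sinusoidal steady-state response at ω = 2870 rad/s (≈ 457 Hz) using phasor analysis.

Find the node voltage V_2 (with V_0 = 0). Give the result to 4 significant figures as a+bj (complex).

-8.110-2.047j V

Element admittances at ω=2870 rad/s:
  Y(C1) = 0.000+0.006917j S between n1,n0
  Y(L1) = 0.000-0.003559j S between n3,n4
  Y(R1) = 0.3049+0.000j S between n3,n1
  Y(R2) = 0.0001397+0.000j S between n2,n4
  Y(R3) = 0.02899+0.000j S between n2,n0
  Y(R4) = 0.005882+0.000j S between n1,n2
  Y(R5) = 0.0002786+0.000j S between n2,n0
  Y(R6) = 0.006369+0.000j S between n0,n1
  I1: injects 0.244 A into n4 (from n2)
  I2: injects 0.172 A into n4 (from n2)
  Y(R7) = 0.0005076+0.000j S between n3,n2
  Y(R8) = 0.03401+0.000j S between n1,n4
  I3: injects 0.0385 A into n0 (from n3)
Assemble and solve the 4×4 MNA system:
  V(n1)=19.01-11.24j  V(n2)=-8.110-2.047j  V(n3)=18.86-11.36j  V(n4)=30.93-9.943j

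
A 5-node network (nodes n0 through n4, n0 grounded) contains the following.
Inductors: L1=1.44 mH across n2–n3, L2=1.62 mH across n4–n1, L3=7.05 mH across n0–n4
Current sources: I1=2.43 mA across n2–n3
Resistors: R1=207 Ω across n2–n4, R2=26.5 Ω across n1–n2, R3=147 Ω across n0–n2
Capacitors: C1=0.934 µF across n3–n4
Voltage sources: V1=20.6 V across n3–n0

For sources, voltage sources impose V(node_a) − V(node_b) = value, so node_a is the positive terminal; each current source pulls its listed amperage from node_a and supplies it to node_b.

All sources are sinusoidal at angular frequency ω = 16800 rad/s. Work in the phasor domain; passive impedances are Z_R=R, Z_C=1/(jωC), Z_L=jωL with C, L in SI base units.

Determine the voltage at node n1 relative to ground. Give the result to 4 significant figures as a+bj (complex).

Element admittances at ω=16800 rad/s:
  Y(L1) = 0.000-0.04134j S between n2,n3
  I1: injects 0.00243 A into n3 (from n2)
  Y(L2) = 0.000-0.03674j S between n4,n1
  Y(R1) = 0.004831+0.000j S between n2,n4
  Y(C1) = 0.000+0.01569j S between n3,n4
  Y(R2) = 0.03774+0.000j S between n1,n2
  Y(L3) = 0.000-0.008443j S between n0,n4
  Y(R3) = 0.006803+0.000j S between n0,n2
  V1: constraint V(n3)−V(n0) = 20.6
Assemble and solve the 5×5 MNA system:
  V(n1)=16.03+4.292j  V(n2)=14.35-1.364j  V(n3)=20.60+0.000j  V(n4)=10.22+6.023j
  i(V1)=-0.1485+0.09560j

16.03+4.292j V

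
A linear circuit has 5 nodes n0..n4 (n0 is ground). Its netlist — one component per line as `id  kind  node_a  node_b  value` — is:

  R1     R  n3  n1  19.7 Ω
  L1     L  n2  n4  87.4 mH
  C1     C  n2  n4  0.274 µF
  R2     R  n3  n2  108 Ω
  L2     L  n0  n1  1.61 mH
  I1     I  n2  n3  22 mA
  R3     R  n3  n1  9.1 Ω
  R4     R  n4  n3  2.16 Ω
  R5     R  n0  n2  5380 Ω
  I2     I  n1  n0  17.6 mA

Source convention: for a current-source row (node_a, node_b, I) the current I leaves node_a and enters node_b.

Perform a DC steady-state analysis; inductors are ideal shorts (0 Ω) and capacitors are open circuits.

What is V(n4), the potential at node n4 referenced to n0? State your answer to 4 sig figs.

-0.04652 V

Element admittances at DC:
  Y(R1) = 0.05076 S between n3,n1
  L1: short n2↔n4 (DC inductor)
  Y(C1) = 0.000 S between n2,n4
  Y(R2) = 0.009259 S between n3,n2
  L2: short n0↔n1 (DC inductor)
  I1: injects 0.022 A into n3 (from n2)
  Y(R3) = 0.1099 S between n3,n1
  Y(R4) = 0.4630 S between n4,n3
  Y(R5) = 0.0001859 S between n0,n2
  I2: injects 0.0176 A into n0 (from n1)
Assemble and solve the 6×6 MNA system:
  V(n1)=0.000  V(n2)=-0.04652  V(n3)=5.382e-05  V(n4)=-0.04652
  i(L1)=-0.02156  i(L2)=0.01759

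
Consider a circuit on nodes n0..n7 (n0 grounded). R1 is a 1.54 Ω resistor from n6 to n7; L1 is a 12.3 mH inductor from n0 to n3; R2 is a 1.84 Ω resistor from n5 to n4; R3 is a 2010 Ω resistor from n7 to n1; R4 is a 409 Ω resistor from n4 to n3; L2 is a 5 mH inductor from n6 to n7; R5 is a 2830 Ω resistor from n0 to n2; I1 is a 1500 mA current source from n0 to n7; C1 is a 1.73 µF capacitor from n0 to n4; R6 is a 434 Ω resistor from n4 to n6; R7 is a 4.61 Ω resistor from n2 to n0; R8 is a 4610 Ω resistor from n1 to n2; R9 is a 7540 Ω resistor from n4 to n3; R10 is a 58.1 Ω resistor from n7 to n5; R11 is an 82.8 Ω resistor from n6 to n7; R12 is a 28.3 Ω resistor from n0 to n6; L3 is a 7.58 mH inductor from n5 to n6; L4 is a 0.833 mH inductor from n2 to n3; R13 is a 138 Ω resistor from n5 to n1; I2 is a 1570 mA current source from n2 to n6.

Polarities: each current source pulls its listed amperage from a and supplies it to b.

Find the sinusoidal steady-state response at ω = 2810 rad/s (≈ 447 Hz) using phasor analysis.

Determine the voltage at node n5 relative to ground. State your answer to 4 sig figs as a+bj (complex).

Element admittances at ω=2810 rad/s:
  Y(R1) = 0.6494+0.000j S between n6,n7
  Y(L1) = 0.000-0.02893j S between n0,n3
  Y(R2) = 0.5435+0.000j S between n5,n4
  Y(R3) = 0.0004975+0.000j S between n7,n1
  Y(R4) = 0.002445+0.000j S between n4,n3
  Y(L2) = 0.000-0.07117j S between n6,n7
  Y(R5) = 0.0003534+0.000j S between n0,n2
  I1: injects 1.5 A into n7 (from n0)
  Y(C1) = 0.000+0.004861j S between n0,n4
  Y(R6) = 0.002304+0.000j S between n4,n6
  Y(R7) = 0.2169+0.000j S between n2,n0
  Y(R8) = 0.0002169+0.000j S between n1,n2
  Y(R9) = 0.0001326+0.000j S between n4,n3
  Y(R10) = 0.01721+0.000j S between n7,n5
  Y(R11) = 0.01208+0.000j S between n6,n7
  Y(R12) = 0.03534+0.000j S between n0,n6
  Y(L3) = 0.000-0.04695j S between n5,n6
  Y(L4) = 0.000-0.4272j S between n2,n3
  Y(R13) = 0.007246+0.000j S between n5,n1
  I2: injects 1.57 A into n6 (from n2)
Assemble and solve the 7×7 MNA system:
  V(n1)=79.04-16.60j  V(n2)=-6.059-0.9682j  V(n3)=-5.574-0.4179j  V(n4)=80.94-18.14j  V(n5)=81.53-17.54j  V(n6)=77.55-9.747j  V(n7)=79.86-9.708j

81.53-17.54j V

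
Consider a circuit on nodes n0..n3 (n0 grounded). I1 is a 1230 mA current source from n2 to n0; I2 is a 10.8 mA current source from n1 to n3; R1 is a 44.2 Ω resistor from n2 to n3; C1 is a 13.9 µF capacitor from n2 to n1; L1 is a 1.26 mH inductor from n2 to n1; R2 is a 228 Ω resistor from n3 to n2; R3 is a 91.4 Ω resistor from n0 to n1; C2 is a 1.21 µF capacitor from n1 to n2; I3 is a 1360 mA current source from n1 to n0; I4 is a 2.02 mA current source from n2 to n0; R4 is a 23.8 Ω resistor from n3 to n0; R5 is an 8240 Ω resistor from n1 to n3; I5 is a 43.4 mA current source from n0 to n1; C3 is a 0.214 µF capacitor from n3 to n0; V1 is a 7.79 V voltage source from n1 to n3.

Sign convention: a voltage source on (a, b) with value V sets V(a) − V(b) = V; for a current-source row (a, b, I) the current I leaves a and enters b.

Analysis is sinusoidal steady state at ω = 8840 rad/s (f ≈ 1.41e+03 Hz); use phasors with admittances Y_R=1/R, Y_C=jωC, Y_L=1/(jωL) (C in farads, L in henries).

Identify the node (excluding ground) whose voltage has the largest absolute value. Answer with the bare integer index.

Apply KCL at each of the 3 non-ground nodes and solve the resulting linear system.
Node n1: branches {I2, C1, L1, R3, C2, I3, R5, I5, V1} → V_1 = -41.88+1.774j
Node n2: branches {I1, R1, C1, L1, R2, C2, I4} → V_2 = -56.60+25.64j
Node n3: branches {I2, R1, R2, R4, R5, C3, V1} → V_3 = -49.67+1.774j
Source currents: i(V1)=-1.915-0.6639j

2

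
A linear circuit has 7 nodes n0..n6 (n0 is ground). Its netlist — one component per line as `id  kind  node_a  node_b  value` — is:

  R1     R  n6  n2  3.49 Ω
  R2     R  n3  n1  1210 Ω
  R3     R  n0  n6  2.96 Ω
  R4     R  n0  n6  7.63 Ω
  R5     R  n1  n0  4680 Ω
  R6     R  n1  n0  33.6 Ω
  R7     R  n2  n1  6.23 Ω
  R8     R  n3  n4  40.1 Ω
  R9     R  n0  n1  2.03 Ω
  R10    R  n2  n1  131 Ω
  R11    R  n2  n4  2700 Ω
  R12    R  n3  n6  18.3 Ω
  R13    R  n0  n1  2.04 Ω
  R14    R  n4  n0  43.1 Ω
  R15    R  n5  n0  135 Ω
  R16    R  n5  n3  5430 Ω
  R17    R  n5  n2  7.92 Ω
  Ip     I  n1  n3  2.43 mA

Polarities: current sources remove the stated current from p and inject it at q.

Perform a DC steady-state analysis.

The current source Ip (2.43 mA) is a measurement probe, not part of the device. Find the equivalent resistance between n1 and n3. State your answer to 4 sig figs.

Apply KCL at each of the 6 non-ground nodes and solve the resulting linear system.
Node n1: branches {R2, R5, R6, R7, R9, R10, R13, Ip} → V_1 = -0.001855
Node n2: branches {R1, R7, R10, R11, R17} → V_2 = 0.001224
Node n3: branches {R2, R8, R12, R16, Ip} → V_3 = 0.03827
Node n4: branches {R8, R11, R14} → V_4 = 0.01968
Node n5: branches {R15, R16, R17} → V_5 = 0.001207
Node n6: branches {R1, R3, R4, R12} → V_6 = 0.003014

R_eq = 16.51 Ω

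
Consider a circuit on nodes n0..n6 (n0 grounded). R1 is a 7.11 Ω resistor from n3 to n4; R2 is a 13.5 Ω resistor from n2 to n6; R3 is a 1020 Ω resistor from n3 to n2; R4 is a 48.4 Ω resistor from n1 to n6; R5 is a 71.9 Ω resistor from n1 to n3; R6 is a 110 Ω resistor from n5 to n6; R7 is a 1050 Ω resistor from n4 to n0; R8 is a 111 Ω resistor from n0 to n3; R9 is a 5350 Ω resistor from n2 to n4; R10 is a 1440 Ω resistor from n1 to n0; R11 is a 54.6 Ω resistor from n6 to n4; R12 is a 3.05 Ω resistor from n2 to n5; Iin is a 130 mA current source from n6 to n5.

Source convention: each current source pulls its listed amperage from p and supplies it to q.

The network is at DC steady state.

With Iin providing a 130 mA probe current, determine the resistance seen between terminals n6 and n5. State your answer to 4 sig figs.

R_eq = 14.23 Ω

Apply KCL at each of the 6 non-ground nodes and solve the resulting linear system.
Node n1: branches {R4, R5, R10} → V_1 = -0.03603
Node n2: branches {R2, R3, R9, R12} → V_2 = 1.442
Node n3: branches {R1, R3, R5, R8} → V_3 = 0.003082
Node n4: branches {R1, R7, R9, R11} → V_4 = -0.002881
Node n5: branches {R6, R12, Iin} → V_5 = 1.787
Node n6: branches {R2, R4, R6, R11, Iin} → V_6 = -0.06356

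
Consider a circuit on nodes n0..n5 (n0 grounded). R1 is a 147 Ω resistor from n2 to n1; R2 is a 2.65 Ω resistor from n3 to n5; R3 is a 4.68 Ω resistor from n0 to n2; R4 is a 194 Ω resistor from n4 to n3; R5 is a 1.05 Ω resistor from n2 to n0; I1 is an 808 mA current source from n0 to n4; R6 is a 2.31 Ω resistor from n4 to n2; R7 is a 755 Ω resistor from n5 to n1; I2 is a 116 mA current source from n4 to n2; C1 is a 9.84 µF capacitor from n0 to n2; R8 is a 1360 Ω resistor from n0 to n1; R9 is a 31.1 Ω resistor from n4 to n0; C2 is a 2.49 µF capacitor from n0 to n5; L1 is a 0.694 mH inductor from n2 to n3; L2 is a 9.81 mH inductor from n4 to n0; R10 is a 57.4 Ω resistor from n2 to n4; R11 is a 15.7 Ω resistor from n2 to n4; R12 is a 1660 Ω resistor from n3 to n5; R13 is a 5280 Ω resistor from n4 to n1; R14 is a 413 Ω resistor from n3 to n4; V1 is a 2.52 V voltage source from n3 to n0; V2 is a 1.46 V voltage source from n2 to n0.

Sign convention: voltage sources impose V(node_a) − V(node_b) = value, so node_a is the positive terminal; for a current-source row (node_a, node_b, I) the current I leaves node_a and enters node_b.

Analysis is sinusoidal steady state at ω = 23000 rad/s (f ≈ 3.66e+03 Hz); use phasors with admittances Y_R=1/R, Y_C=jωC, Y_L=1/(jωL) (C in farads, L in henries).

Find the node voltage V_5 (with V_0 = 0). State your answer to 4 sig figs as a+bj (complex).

2.460-0.3717j V

Element admittances at ω=23000 rad/s:
  Y(R1) = 0.006803+0.000j S between n2,n1
  Y(R2) = 0.3774+0.000j S between n3,n5
  Y(R3) = 0.2137+0.000j S between n0,n2
  Y(R4) = 0.005155+0.000j S between n4,n3
  Y(R5) = 0.9524+0.000j S between n2,n0
  I1: injects 0.808 A into n4 (from n0)
  Y(R6) = 0.4329+0.000j S between n4,n2
  Y(R7) = 0.001325+0.000j S between n5,n1
  I2: injects 0.116 A into n2 (from n4)
  Y(C1) = 0.000+0.2263j S between n0,n2
  Y(R8) = 0.0007353+0.000j S between n0,n1
  Y(R9) = 0.03215+0.000j S between n4,n0
  Y(C2) = 0.000+0.05727j S between n0,n5
  Y(L1) = 0.000-0.06265j S between n2,n3
  Y(L2) = 0.000-0.004432j S between n4,n0
  Y(R10) = 0.01742+0.000j S between n2,n4
  Y(R11) = 0.06369+0.000j S between n2,n4
  Y(R12) = 0.0006024+0.000j S between n3,n5
  Y(R13) = 0.0001894+0.000j S between n4,n1
  Y(R14) = 0.002421+0.000j S between n3,n4
  V1: constraint V(n3)−V(n0) = 2.52
  V2: constraint V(n2)−V(n0) = 1.46
Assemble and solve the 7×7 MNA system:
  V(n1)=1.512-0.05395j  V(n2)=1.460+0.000j  V(n3)=2.520+0.000j  V(n4)=2.639+0.02109j  V(n5)=2.460-0.3717j
  i(V1)=-0.02164-0.07392j  i(V2)=-0.9801-0.3864j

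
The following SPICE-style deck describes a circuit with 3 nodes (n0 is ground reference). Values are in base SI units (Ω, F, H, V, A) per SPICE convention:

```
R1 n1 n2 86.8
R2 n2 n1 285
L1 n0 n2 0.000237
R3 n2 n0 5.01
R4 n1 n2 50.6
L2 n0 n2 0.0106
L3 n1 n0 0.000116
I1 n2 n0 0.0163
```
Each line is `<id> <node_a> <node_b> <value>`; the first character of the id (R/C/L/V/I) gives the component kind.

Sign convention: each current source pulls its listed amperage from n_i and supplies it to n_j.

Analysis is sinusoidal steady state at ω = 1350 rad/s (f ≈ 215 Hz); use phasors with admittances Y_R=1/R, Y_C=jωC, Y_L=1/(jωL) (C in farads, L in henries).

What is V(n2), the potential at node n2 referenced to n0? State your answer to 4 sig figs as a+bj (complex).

Element admittances at ω=1350 rad/s:
  Y(R1) = 0.01152+0.000j S between n1,n2
  Y(R2) = 0.003509+0.000j S between n2,n1
  Y(L1) = 0.000-3.125j S between n0,n2
  Y(R3) = 0.1996+0.000j S between n2,n0
  Y(R4) = 0.01976+0.000j S between n1,n2
  Y(L2) = 0.000-0.06988j S between n0,n2
  Y(L3) = 0.000-6.386j S between n1,n0
  I1: injects 0.0163 A into n0 (from n2)
Assemble and solve the 2×2 MNA system:
  V(n1)=2.763e-05-2.178e-06j  V(n2)=-0.0003721-0.005074j

-0.0003721-0.005074j V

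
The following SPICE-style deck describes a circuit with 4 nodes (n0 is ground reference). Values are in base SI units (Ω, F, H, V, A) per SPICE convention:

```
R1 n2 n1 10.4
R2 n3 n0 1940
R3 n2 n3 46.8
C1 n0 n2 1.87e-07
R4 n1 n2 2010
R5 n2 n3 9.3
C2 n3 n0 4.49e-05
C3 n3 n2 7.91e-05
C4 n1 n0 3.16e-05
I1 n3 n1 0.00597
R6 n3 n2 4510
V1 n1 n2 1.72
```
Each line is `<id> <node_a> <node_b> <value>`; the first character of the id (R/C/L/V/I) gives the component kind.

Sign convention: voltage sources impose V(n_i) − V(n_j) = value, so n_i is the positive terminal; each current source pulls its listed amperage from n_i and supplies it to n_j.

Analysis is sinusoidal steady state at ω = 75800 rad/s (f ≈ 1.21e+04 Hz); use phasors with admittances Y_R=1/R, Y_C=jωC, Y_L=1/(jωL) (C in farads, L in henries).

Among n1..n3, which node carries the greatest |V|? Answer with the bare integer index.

Element admittances at ω=75800 rad/s:
  Y(R1) = 0.09615+0.000j S between n2,n1
  Y(R2) = 0.0005155+0.000j S between n3,n0
  Y(R3) = 0.02137+0.000j S between n2,n3
  Y(C1) = 0.000+0.01417j S between n0,n2
  Y(R4) = 0.0004975+0.000j S between n1,n2
  Y(R5) = 0.1075+0.000j S between n2,n3
  Y(C2) = 0.000+3.403j S between n3,n0
  Y(C3) = 0.000+5.996j S between n3,n2
  Y(C4) = 0.000+2.395j S between n1,n0
  I1: injects 0.00597 A into n1 (from n3)
  Y(R6) = 0.0002217+0.000j S between n3,n2
  V1: constraint V(n1)−V(n2) = 1.72
Assemble and solve the 4×4 MNA system:
  V(n1)=0.8206-0.003836j  V(n2)=-0.8994-0.003836j  V(n3)=-0.5738+0.002629j
  i(V1)=-0.1695-1.966j

2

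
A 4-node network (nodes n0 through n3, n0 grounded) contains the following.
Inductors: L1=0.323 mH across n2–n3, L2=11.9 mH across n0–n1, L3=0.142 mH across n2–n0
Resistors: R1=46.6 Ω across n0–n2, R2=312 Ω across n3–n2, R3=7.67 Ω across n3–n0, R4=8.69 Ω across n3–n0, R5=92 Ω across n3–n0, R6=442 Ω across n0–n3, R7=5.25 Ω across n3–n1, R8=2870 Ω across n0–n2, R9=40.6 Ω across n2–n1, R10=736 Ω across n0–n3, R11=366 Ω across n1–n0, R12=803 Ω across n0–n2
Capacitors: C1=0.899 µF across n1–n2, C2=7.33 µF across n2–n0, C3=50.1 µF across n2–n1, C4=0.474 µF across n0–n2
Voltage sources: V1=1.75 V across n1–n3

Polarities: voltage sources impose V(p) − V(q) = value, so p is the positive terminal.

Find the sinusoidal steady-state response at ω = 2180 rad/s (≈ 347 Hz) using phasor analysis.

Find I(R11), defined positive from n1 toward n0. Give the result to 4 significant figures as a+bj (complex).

Element admittances at ω=2180 rad/s:
  Y(L1) = 0.000-1.420j S between n2,n3
  Y(R1) = 0.02146+0.000j S between n0,n2
  Y(C1) = 0.000+0.001960j S between n1,n2
  Y(R2) = 0.003205+0.000j S between n3,n2
  Y(R3) = 0.1304+0.000j S between n3,n0
  Y(R4) = 0.1151+0.000j S between n3,n0
  Y(C2) = 0.000+0.01598j S between n2,n0
  Y(R5) = 0.01087+0.000j S between n3,n0
  Y(C3) = 0.000+0.1092j S between n2,n1
  Y(L2) = 0.000-0.03855j S between n0,n1
  Y(R6) = 0.002262+0.000j S between n0,n3
  Y(R7) = 0.1905+0.000j S between n3,n1
  Y(R8) = 0.0003484+0.000j S between n0,n2
  Y(R9) = 0.02463+0.000j S between n2,n1
  Y(R10) = 0.001359+0.000j S between n0,n3
  Y(L3) = 0.000-3.230j S between n2,n0
  Y(C4) = 0.000+0.001033j S between n0,n2
  Y(R11) = 0.002732+0.000j S between n1,n0
  Y(R12) = 0.001245+0.000j S between n0,n2
  V1: constraint V(n1)−V(n3) = 1.75
Assemble and solve the 4×4 MNA system:
  V(n1)=1.807-0.05367j  V(n2)=-0.02611-0.005357j  V(n3)=0.05750-0.05367j
  i(V1)=-0.3867-0.1328j

0.004939-0.0001467j A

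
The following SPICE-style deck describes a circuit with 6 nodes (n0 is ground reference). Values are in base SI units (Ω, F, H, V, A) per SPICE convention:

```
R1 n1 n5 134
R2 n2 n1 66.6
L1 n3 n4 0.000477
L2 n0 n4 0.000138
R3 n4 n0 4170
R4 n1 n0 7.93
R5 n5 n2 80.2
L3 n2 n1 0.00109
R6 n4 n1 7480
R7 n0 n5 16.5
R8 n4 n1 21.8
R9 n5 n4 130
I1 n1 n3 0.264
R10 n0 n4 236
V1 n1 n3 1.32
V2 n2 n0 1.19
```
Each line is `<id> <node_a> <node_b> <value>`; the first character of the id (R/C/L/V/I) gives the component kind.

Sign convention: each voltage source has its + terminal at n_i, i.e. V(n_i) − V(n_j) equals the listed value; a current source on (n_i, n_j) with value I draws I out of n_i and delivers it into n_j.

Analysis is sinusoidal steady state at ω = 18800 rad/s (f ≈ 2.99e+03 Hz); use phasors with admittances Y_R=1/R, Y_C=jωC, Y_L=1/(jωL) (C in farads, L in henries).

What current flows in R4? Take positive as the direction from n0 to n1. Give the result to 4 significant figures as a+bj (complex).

Apply KCL at each of the 5 non-ground nodes and solve the resulting linear system.
Node n1: branches {R1, R2, R4, L3, R6, R8, I1, V1} → V_1 = 0.5063-0.5771j
Node n2: branches {R2, R5, L3, V2} → V_2 = 1.190+0.000j
Node n3: branches {L1, I1, V1} → V_3 = -0.8137-0.5771j
Node n4: branches {L1, L2, R3, R6, R8, R9, R10} → V_4 = -0.1358-0.06364j
Node n5: branches {R1, R5, R7, R9} → V_5 = 0.1992-0.05436j
Source currents: i(V1)=-0.3213+0.07560j, i(V2)=-0.05078+0.02402j

-0.06385+0.07277j A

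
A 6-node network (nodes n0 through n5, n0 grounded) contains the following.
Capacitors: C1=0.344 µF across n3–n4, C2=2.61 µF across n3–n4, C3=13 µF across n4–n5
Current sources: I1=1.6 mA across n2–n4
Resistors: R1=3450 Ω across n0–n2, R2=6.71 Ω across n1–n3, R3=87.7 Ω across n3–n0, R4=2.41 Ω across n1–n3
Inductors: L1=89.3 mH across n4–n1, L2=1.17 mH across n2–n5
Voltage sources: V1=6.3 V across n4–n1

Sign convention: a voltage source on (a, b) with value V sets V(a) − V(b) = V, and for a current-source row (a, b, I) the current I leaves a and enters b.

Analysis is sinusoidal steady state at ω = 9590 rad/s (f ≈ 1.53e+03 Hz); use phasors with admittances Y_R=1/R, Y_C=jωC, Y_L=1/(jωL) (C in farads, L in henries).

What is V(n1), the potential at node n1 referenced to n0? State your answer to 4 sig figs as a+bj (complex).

-0.1747-0.3073j V

Apply KCL at each of the 5 non-ground nodes and solve the resulting linear system.
Node n1: branches {L1, R2, R4, V1} → V_1 = -0.1747-0.3073j
Node n2: branches {I1, R1, L2} → V_2 = 6.125-0.3181j
Node n3: branches {C1, C2, R2, R3, R4} → V_3 = -0.1557+0.008085j
Node n4: branches {C1, I1, C2, L1, C3, V1} → V_4 = 6.125-0.3073j
Node n5: branches {L2, C3} → V_5 = 6.126-0.2802j
Source currents: i(V1)=-0.01071-0.1705j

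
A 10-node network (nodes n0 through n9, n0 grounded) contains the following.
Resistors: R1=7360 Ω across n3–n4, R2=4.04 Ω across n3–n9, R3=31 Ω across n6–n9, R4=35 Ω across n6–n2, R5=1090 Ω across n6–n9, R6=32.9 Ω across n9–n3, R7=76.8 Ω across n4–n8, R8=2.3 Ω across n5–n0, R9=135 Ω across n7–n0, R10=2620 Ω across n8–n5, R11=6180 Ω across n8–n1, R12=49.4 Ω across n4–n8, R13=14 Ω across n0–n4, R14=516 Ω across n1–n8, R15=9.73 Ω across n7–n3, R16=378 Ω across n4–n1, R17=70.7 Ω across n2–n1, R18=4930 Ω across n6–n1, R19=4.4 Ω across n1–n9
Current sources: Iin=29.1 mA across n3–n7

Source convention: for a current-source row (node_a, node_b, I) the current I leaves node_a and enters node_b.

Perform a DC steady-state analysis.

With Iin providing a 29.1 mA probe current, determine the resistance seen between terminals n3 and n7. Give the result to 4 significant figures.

R_eq = 9.478 Ω

Element admittances at DC:
  Y(R1) = 0.0001359 S between n3,n4
  Y(R2) = 0.2475 S between n3,n9
  Y(R3) = 0.03226 S between n6,n9
  Y(R4) = 0.02857 S between n6,n2
  Y(R5) = 0.0009174 S between n6,n9
  Y(R6) = 0.03040 S between n9,n3
  Y(R7) = 0.01302 S between n4,n8
  Y(R8) = 0.4348 S between n5,n0
  Y(R9) = 0.007407 S between n7,n0
  Y(R10) = 0.0003817 S between n8,n5
  Y(R11) = 0.0001618 S between n8,n1
  Y(R12) = 0.02024 S between n4,n8
  Y(R13) = 0.07143 S between n0,n4
  Y(R14) = 0.001938 S between n1,n8
  Y(R15) = 0.1028 S between n7,n3
  Y(R16) = 0.002646 S between n4,n1
  Y(R17) = 0.01414 S between n2,n1
  Y(R18) = 0.0002028 S between n6,n1
  Y(R19) = 0.2273 S between n1,n9
  Iin: injects 0.0291 A into n7 (from n3)
Assemble and solve the 9×9 MNA system:
  V(n1)=-0.1684  V(n2)=-0.1701  V(n3)=-0.1742  V(n4)=-0.01043  V(n5)=-1.720e-05  V(n6)=-0.1709  V(n7)=0.1016  V(n8)=-0.01961  V(n9)=-0.1716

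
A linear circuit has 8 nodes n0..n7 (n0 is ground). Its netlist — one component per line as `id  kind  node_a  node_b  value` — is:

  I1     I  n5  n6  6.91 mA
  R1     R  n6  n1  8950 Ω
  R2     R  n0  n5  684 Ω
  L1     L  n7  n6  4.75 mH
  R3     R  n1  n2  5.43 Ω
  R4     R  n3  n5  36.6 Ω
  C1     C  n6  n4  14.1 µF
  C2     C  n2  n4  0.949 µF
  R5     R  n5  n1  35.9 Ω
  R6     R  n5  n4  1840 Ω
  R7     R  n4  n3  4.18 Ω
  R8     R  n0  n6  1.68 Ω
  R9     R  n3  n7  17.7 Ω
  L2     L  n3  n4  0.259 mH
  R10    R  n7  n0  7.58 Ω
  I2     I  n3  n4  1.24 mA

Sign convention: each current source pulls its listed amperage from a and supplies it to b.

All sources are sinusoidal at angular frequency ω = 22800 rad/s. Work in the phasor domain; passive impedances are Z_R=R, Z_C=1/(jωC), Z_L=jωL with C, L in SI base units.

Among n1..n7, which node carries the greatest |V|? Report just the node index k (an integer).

MNA unknowns: 7 node voltages V₁..V_7
I1: z[5]−=0.00691, z[6]+=0.00691
R1: Y=0.0001117+0.000j on G[6,1]
R2: Y=0.001462+0.000j on G[0,5]
L1: Y=0.000-0.009234j on G[7,6]
R3: Y=0.1842+0.000j on G[1,2]
R4: Y=0.02732+0.000j on G[3,5]
C1: Y=0.000+0.3215j on G[6,4]
C2: Y=0.000+0.02164j on G[2,4]
R5: Y=0.02786+0.000j on G[5,1]
R6: Y=0.0005435+0.000j on G[5,4]
R7: Y=0.2392+0.000j on G[4,3]
R8: Y=0.5952+0.000j on G[0,6]
R9: Y=0.05650+0.000j on G[3,7]
L2: Y=0.000-0.1693j on G[3,4]
R10: Y=0.1319+0.000j on G[7,0]
I2: z[3]−=0.00124, z[4]+=0.00124
solve → V1=-0.08473+0.1183j, V2=-0.07195+0.1268j, V3=-0.01563+0.01112j, V4=-0.0002551+0.01798j, V5=-0.1696+0.06314j, V6=0.001497-0.0008250j, V7=-0.004875+0.003023j

5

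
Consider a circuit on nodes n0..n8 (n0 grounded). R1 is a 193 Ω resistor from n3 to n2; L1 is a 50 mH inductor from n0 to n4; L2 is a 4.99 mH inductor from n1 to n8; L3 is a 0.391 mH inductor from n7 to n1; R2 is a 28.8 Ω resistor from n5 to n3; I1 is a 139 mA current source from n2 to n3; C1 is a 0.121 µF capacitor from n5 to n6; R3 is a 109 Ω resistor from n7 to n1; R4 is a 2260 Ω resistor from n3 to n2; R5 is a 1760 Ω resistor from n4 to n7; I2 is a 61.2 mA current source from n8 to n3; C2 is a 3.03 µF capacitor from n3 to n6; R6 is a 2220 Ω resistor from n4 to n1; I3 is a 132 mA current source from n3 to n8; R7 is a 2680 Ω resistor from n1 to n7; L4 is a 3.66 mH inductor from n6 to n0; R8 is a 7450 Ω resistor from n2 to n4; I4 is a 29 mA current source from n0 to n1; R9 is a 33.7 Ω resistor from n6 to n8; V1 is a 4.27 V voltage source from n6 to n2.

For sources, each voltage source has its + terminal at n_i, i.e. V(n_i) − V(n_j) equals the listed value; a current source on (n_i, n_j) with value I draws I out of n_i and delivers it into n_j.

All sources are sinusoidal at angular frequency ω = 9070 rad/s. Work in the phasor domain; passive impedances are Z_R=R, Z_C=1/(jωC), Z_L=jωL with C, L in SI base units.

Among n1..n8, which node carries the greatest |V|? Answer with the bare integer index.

2

Apply KCL at each of the 8 non-ground nodes and solve the resulting linear system.
Node n1: branches {L2, L3, R3, R6, R7, I4} → V_1 = 3.287+1.990j
Node n2: branches {R1, I1, R4, R8, V1} → V_2 = -4.252+0.8611j
Node n3: branches {R1, R2, I1, R4, I2, C2, I3} → V_3 = 0.3125-0.6267j
Node n4: branches {L1, R5, R6, R8} → V_4 = -0.2444+1.388j
Node n5: branches {R2, C1} → V_5 = 0.2652-0.6345j
Node n6: branches {C1, C2, L4, R9, V1} → V_6 = 0.01789+0.8611j
Node n7: branches {L3, R3, R5, R7} → V_7 = 3.288+1.983j
Node n8: branches {L2, I2, I3, R9} → V_8 = 3.260+0.8406j
Source currents: i(V1)=0.1128+0.008296j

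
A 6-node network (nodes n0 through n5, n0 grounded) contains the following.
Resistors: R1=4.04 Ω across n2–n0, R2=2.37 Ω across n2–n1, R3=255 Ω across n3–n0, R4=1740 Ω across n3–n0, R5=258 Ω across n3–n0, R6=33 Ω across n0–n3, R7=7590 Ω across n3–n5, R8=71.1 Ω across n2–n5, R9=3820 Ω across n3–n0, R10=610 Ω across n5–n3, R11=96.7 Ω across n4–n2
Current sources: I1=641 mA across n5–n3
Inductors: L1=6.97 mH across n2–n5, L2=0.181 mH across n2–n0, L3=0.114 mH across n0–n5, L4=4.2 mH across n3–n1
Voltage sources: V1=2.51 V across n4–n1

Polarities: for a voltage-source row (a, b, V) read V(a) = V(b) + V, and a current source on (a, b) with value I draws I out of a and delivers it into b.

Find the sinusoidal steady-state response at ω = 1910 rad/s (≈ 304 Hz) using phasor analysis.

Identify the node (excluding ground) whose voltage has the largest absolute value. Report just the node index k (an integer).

Element admittances at ω=1910 rad/s:
  Y(R1) = 0.2475+0.000j S between n2,n0
  Y(R2) = 0.4219+0.000j S between n2,n1
  Y(R3) = 0.003922+0.000j S between n3,n0
  Y(R4) = 0.0005747+0.000j S between n3,n0
  Y(R5) = 0.003876+0.000j S between n3,n0
  Y(R6) = 0.03030+0.000j S between n0,n3
  Y(R7) = 0.0001318+0.000j S between n3,n5
  Y(R8) = 0.01406+0.000j S between n2,n5
  I1: injects 0.641 A into n3 (from n5)
  Y(R9) = 0.0002618+0.000j S between n3,n0
  Y(L1) = 0.000-0.07512j S between n2,n5
  Y(R10) = 0.001639+0.000j S between n5,n3
  Y(L2) = 0.000-2.893j S between n2,n0
  Y(L3) = 0.000-4.593j S between n0,n5
  Y(L4) = 0.000-0.1247j S between n3,n1
  Y(R11) = 0.01034+0.000j S between n4,n2
  V1: constraint V(n4)−V(n1) = 2.51
Assemble and solve the 6×6 MNA system:
  V(n1)=1.251-0.2143j  V(n2)=0.07174+0.1708j  V(n3)=2.586+4.083j  V(n4)=3.761-0.2143j  V(n5)=-0.001362-0.1334j
  i(V1)=-0.03815+0.003982j

3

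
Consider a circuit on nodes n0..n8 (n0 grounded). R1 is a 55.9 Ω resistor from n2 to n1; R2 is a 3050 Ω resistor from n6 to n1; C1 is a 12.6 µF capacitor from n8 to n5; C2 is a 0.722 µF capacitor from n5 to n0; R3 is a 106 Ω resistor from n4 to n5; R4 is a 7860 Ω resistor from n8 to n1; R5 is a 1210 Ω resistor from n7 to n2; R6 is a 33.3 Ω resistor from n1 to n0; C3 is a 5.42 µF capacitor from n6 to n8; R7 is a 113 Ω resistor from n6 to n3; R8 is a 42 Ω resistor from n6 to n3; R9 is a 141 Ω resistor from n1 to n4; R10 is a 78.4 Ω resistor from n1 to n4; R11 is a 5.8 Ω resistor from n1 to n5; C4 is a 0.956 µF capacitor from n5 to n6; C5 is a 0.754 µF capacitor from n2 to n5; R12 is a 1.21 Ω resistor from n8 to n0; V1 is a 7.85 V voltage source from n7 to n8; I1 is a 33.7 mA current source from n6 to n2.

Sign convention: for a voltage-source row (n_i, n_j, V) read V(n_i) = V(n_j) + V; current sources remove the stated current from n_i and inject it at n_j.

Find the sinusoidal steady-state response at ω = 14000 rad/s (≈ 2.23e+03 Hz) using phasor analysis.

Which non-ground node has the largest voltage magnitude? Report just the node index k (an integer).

7

Element admittances at ω=14000 rad/s:
  Y(R1) = 0.01789+0.000j S between n2,n1
  Y(R2) = 0.0003279+0.000j S between n6,n1
  Y(C1) = 0.000+0.1764j S between n8,n5
  Y(C2) = 0.000+0.01011j S between n5,n0
  Y(R3) = 0.009434+0.000j S between n4,n5
  Y(R4) = 0.0001272+0.000j S between n8,n1
  Y(R5) = 0.0008264+0.000j S between n7,n2
  Y(R6) = 0.03003+0.000j S between n1,n0
  Y(C3) = 0.000+0.07588j S between n6,n8
  Y(R7) = 0.008850+0.000j S between n6,n3
  Y(R8) = 0.02381+0.000j S between n6,n3
  Y(R9) = 0.007092+0.000j S between n1,n4
  Y(R10) = 0.01276+0.000j S between n1,n4
  Y(R11) = 0.1724+0.000j S between n1,n5
  Y(C4) = 0.000+0.01338j S between n5,n6
  Y(C5) = 0.000+0.01056j S between n2,n5
  Y(R12) = 0.8264+0.000j S between n8,n0
  V1: constraint V(n7)−V(n8) = 7.85
  I1: injects 0.0337 A into n2 (from n6)
Assemble and solve the 9×9 MNA system:
  V(n1)=0.1589-0.1996j  V(n2)=1.729-1.149j  V(n3)=-0.004079+0.3619j  V(n4)=0.1171-0.1802j  V(n5)=0.02895-0.1393j  V(n6)=-0.004079+0.3619j  V(n7)=7.843+0.006899j  V(n8)=-0.007479+0.006899j
  i(V1)=-0.005052-0.0009557j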